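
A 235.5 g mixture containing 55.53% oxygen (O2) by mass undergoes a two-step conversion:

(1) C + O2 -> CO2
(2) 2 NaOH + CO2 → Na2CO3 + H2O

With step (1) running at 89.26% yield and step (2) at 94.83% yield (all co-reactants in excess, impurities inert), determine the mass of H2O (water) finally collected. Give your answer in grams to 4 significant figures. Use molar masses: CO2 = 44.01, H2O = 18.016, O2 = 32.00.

62.32 g

Pure O2 = 235.5 × 0.5553 = 130.77 g.
n(O2) = 130.77 / 32.00 = 4.0867 mol.
Step 1 (O2:CO2 = 1:1): theoretical n(CO2) = 4.0867 mol; at 89.26% yield, n(CO2) = 3.6478 mol.
Step 2 (CO2:H2O = 1:1): theoretical n(H2O) = 3.6478 mol, so theoretical mass = 3.6478 × 18.016 = 65.718 g.
At 94.83% yield, actual mass of H2O = 65.718 × 0.9483 = 62.320 g.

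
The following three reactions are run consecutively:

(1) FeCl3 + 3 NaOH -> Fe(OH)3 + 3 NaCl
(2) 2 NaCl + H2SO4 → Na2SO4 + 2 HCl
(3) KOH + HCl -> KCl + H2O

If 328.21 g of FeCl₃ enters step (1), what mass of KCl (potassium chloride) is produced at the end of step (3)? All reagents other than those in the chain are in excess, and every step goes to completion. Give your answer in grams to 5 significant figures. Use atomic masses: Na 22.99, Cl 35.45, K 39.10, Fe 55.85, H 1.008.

452.55 g

M(FeCl3) = 55.85 + 3(35.45) = 162.20 g/mol.
M(KCl) = 39.10 + 35.45 = 74.55 g/mol.
n(FeCl3) = 328.21 / 162.20 = 2.02349 mol.
Reaction (1): FeCl3→NaCl ratio 1:3 ⇒ n(NaCl) = 6.07047 mol.
Reaction (2): NaCl→HCl ratio 2:2 ⇒ n(HCl) = 6.07047 mol.
Reaction (3): HCl→KCl ratio 1:1 ⇒ n(KCl) = 6.07047 mol.
Mass of KCl = 6.07047 × 74.55 = 452.553 g.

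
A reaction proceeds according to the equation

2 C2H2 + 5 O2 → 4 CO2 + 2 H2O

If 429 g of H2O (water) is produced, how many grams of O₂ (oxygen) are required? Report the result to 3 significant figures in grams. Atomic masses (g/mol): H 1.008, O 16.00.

1900 g

M(H2O) = 2(1.008) + 16.00 = 18.016 g/mol.
M(O2) = 2(16.00) = 32.00 g/mol.
n(H2O) = 429.0 g / 18.016 g/mol = 23.81 mol.
From the equation the H2O:O2 mole ratio is 2:5, so n(O2) = 23.81 × 5/2 = 59.53 mol.
Mass of O2 = 59.53 mol × 32.00 g/mol = 1905 g.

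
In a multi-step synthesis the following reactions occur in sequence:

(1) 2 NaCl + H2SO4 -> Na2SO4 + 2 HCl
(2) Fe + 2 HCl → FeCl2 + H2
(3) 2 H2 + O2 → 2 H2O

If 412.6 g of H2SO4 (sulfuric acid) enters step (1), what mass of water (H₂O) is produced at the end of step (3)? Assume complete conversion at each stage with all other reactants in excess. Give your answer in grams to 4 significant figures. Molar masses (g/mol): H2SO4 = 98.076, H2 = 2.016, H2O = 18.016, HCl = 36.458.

n(H2SO4) = 412.6 / 98.076 = 4.2069 mol.
Reaction (1): H2SO4→HCl ratio 1:2 ⇒ n(HCl) = 8.4139 mol.
Reaction (2): HCl→H2 ratio 2:1 ⇒ n(H2) = 4.2069 mol.
Reaction (3): H2→H2O ratio 2:2 ⇒ n(H2O) = 4.2069 mol.
Mass of H2O = 4.2069 × 18.016 = 75.792 g.

75.79 g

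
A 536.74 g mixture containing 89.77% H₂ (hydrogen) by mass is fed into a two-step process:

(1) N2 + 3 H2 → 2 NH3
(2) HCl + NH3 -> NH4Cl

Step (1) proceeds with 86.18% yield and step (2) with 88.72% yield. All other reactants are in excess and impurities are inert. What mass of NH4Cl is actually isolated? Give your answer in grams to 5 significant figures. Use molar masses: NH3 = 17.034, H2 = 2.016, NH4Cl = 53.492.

6516.7 g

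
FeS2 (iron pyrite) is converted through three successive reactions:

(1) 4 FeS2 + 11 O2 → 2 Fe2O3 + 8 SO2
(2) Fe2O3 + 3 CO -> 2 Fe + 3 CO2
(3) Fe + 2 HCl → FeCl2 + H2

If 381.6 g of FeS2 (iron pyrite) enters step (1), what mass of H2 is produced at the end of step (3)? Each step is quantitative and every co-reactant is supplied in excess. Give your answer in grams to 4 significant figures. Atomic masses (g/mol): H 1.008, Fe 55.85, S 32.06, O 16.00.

6.412 g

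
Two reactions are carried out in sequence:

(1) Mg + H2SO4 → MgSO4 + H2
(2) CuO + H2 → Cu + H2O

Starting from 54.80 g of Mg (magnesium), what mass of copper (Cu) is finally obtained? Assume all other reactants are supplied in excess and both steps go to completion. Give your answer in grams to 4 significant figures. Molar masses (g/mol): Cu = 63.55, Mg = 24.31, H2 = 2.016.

143.3 g

n(Mg) = 54.800 / 24.31 = 2.2542 mol.
Step 1 gives a 1:1 ratio of Mg to H2, so n(H2) = 2.2542 mol.
In step 2 the H2:Cu ratio is 1:1, so n(Cu) = 2.2542 mol.
Mass of Cu = 2.2542 × 63.55 = 143.26 g.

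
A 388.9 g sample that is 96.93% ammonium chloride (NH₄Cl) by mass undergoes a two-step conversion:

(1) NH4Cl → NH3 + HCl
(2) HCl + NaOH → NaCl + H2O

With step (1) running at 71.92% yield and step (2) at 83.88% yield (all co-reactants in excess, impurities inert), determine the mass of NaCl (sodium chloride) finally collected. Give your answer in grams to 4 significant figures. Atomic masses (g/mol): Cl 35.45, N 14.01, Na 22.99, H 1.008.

Pure NH4Cl = 388.9 × 0.9693 = 376.96 g.
M(NH4Cl) = 14.01 + 4(1.008) + 35.45 = 53.492 g/mol.
M(NaCl) = 22.99 + 35.45 = 58.44 g/mol.
n(NH4Cl) = 376.96 / 53.492 = 7.0470 mol.
Step 1 (NH4Cl:HCl = 1:1): theoretical n(HCl) = 7.0470 mol; at 71.92% yield, n(HCl) = 5.0682 mol.
Step 2 (HCl:NaCl = 1:1): theoretical n(NaCl) = 5.0682 mol, so theoretical mass = 5.0682 × 58.44 = 296.19 g.
At 83.88% yield, actual mass of NaCl = 296.19 × 0.8388 = 248.44 g.

248.4 g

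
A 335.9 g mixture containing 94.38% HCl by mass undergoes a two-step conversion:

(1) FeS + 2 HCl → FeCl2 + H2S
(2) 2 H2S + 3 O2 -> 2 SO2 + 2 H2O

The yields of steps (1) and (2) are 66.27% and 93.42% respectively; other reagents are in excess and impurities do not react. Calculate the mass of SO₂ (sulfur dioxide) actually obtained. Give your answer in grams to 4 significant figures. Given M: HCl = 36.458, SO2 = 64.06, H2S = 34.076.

Pure HCl = 335.9 × 0.9438 = 317.02 g.
n(HCl) = 317.02 / 36.458 = 8.6956 mol.
Step 1 (HCl:H2S = 2:1): theoretical n(H2S) = 4.3478 mol; at 66.27% yield, n(H2S) = 2.8813 mol.
Step 2 (H2S:SO2 = 2:2): theoretical n(SO2) = 2.8813 mol, so theoretical mass = 2.8813 × 64.06 = 184.57 g.
At 93.42% yield, actual mass of SO2 = 184.57 × 0.9342 = 172.43 g.

172.4 g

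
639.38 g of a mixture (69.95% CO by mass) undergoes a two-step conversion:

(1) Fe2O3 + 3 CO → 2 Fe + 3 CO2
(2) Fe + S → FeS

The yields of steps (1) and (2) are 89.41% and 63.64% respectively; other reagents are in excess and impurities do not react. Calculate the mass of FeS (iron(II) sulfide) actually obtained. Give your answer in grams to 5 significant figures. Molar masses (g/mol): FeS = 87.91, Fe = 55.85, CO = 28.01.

Pure CO = 639.38 × 0.6995 = 447.246 g.
n(CO) = 447.246 / 28.01 = 15.9674 mol.
Step 1 (CO:Fe = 3:2): theoretical n(Fe) = 10.6449 mol; at 89.41% yield, n(Fe) = 9.51762 mol.
Step 2 (Fe:FeS = 1:1): theoretical n(FeS) = 9.51762 mol, so theoretical mass = 9.51762 × 87.91 = 836.694 g.
At 63.64% yield, actual mass of FeS = 836.694 × 0.6364 = 532.472 g.

532.47 g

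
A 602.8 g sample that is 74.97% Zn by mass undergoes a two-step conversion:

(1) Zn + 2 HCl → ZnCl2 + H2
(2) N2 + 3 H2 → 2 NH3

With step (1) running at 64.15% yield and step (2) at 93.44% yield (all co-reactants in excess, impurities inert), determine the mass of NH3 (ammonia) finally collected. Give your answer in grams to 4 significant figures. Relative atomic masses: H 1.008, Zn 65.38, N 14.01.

Pure Zn = 602.8 × 0.7497 = 451.92 g.
M(Zn) = 65.38 g/mol.
M(NH3) = 14.01 + 3(1.008) = 17.034 g/mol.
n(Zn) = 451.92 / 65.38 = 6.9122 mol.
Step 1 (Zn:H2 = 1:1): theoretical n(H2) = 6.9122 mol; at 64.15% yield, n(H2) = 4.4342 mol.
Step 2 (H2:NH3 = 3:2): theoretical n(NH3) = 2.9561 mol, so theoretical mass = 2.9561 × 17.034 = 50.354 g.
At 93.44% yield, actual mass of NH3 = 50.354 × 0.9344 = 47.051 g.

47.05 g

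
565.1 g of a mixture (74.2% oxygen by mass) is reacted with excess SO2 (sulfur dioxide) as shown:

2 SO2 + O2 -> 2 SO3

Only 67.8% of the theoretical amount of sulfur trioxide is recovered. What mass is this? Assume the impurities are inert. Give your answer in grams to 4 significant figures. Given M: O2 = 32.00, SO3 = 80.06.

Pure O2 available = 565.1 g × 0.742 = 419.30 g.
n(O2) = 419.30 g / 32.00 g/mol = 13.103 mol.
From the equation the O2:SO3 mole ratio is 1:2, so n(SO3) = 13.103 × 2/1 = 26.207 mol.
Mass of SO3 = 26.207 mol × 80.06 g/mol = 2098.1 g.
Actual mass collected = 2098.1 g × 0.678 = 1422.5 g.

1423 g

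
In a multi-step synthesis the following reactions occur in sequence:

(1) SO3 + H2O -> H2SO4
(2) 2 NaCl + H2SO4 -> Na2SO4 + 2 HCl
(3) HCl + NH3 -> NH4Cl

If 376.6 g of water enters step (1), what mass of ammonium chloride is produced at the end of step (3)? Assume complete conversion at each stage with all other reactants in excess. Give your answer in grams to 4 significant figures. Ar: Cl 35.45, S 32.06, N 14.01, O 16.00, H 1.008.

2236 g

M(H2O) = 2(1.008) + 16.00 = 18.016 g/mol.
M(NH4Cl) = 14.01 + 4(1.008) + 35.45 = 53.492 g/mol.
n(H2O) = 376.6 / 18.016 = 20.904 mol.
Reaction (1): H2O→H2SO4 ratio 1:1 ⇒ n(H2SO4) = 20.904 mol.
Reaction (2): H2SO4→HCl ratio 1:2 ⇒ n(HCl) = 41.807 mol.
Reaction (3): HCl→NH4Cl ratio 1:1 ⇒ n(NH4Cl) = 41.807 mol.
Mass of NH4Cl = 41.807 × 53.492 = 2236.4 g.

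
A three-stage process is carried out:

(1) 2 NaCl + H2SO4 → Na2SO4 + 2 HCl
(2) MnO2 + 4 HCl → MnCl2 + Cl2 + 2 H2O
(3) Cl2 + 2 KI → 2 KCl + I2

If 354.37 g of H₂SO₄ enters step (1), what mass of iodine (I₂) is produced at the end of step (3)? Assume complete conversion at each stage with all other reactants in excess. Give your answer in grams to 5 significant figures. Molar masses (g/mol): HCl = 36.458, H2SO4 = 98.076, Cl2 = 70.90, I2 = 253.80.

458.52 g

n(H2SO4) = 354.37 / 98.076 = 3.61322 mol.
Reaction (1): H2SO4→HCl ratio 1:2 ⇒ n(HCl) = 7.22644 mol.
Reaction (2): HCl→Cl2 ratio 4:1 ⇒ n(Cl2) = 1.80661 mol.
Reaction (3): Cl2→I2 ratio 1:1 ⇒ n(I2) = 1.80661 mol.
Mass of I2 = 1.80661 × 253.80 = 458.517 g.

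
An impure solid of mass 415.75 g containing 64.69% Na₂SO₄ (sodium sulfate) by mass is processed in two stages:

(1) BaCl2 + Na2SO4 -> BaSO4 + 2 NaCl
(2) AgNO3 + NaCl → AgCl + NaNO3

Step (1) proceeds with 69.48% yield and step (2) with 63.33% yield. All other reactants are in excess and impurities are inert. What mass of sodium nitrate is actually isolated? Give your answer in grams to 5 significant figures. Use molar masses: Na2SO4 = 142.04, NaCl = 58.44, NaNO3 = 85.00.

Pure Na2SO4 = 415.75 × 0.6469 = 268.949 g.
n(Na2SO4) = 268.949 / 142.04 = 1.89347 mol.
Step 1 (Na2SO4:NaCl = 1:2): theoretical n(NaCl) = 3.78694 mol; at 69.48% yield, n(NaCl) = 2.63117 mol.
Step 2 (NaCl:NaNO3 = 1:1): theoretical n(NaNO3) = 2.63117 mol, so theoretical mass = 2.63117 × 85.00 = 223.649 g.
At 63.33% yield, actual mass of NaNO3 = 223.649 × 0.6333 = 141.637 g.

141.64 g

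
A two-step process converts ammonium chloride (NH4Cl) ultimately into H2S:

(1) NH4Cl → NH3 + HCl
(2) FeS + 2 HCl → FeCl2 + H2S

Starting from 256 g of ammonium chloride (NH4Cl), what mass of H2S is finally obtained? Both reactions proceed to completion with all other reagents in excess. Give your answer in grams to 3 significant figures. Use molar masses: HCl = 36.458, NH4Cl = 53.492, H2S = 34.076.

n(NH4Cl) = 256.0 / 53.492 = 4.786 mol.
Step 1 gives a 1:1 ratio of NH4Cl to HCl, so n(HCl) = 4.786 mol.
In step 2 the HCl:H2S ratio is 2:1, so n(H2S) = 2.393 mol.
Mass of H2S = 2.393 × 34.076 = 81.54 g.

81.5 g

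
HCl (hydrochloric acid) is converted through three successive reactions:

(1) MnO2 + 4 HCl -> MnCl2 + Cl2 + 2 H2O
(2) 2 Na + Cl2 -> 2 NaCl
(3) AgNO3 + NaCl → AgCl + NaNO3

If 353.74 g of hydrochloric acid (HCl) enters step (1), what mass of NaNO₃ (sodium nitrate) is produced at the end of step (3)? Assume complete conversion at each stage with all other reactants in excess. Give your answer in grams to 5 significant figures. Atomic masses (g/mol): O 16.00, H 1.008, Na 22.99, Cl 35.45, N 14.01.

412.36 g

M(HCl) = 1.008 + 35.45 = 36.458 g/mol.
M(NaNO3) = 22.99 + 14.01 + 3(16.00) = 85.00 g/mol.
n(HCl) = 353.74 / 36.458 = 9.70267 mol.
Reaction (1): HCl→Cl2 ratio 4:1 ⇒ n(Cl2) = 2.42567 mol.
Reaction (2): Cl2→NaCl ratio 1:2 ⇒ n(NaCl) = 4.85134 mol.
Reaction (3): NaCl→NaNO3 ratio 1:1 ⇒ n(NaNO3) = 4.85134 mol.
Mass of NaNO3 = 4.85134 × 85.00 = 412.364 g.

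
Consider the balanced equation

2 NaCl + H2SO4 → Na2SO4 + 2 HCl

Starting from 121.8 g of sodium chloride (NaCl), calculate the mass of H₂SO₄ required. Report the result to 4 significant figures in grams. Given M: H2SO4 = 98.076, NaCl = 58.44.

102.2 g

n(NaCl) = 121.80 g / 58.44 g/mol = 2.0842 mol.
From the equation the NaCl:H2SO4 mole ratio is 2:1, so n(H2SO4) = 2.0842 × 1/2 = 1.0421 mol.
Mass of H2SO4 = 1.0421 mol × 98.076 g/mol = 102.20 g.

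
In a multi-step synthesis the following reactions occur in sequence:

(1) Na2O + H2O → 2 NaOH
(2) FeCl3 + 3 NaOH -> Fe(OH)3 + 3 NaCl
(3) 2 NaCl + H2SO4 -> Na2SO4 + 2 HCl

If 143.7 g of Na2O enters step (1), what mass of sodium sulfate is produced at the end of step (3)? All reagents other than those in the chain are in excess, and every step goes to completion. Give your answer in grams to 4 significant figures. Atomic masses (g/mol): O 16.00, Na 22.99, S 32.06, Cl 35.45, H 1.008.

329.3 g

M(Na2O) = 2(22.99) + 16.00 = 61.98 g/mol.
M(Na2SO4) = 2(22.99) + 32.06 + 4(16.00) = 142.04 g/mol.
n(Na2O) = 143.7 / 61.98 = 2.3185 mol.
Reaction (1): Na2O→NaOH ratio 1:2 ⇒ n(NaOH) = 4.6370 mol.
Reaction (2): NaOH→NaCl ratio 3:3 ⇒ n(NaCl) = 4.6370 mol.
Reaction (3): NaCl→Na2SO4 ratio 2:1 ⇒ n(Na2SO4) = 2.3185 mol.
Mass of Na2SO4 = 2.3185 × 142.04 = 329.32 g.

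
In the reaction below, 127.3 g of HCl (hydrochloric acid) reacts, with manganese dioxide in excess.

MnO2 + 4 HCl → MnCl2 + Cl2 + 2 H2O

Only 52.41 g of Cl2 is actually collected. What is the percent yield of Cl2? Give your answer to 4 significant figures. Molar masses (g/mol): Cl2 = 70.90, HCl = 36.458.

84.68 %

n(HCl) = 127.30 g / 36.458 g/mol = 3.4917 mol.
From the equation the HCl:Cl2 mole ratio is 4:1, so n(Cl2) = 3.4917 × 1/4 = 0.87292 mol.
Mass of Cl2 = 0.87292 mol × 70.90 g/mol = 61.890 g.
This is the theoretical yield. Percent yield = 52.41 g / 61.890 g × 100% = 84.682%.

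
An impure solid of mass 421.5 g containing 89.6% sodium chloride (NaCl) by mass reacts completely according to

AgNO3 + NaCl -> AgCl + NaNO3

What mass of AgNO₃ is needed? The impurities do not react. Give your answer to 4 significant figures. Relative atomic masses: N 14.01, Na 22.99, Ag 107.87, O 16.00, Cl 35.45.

Mass of pure NaCl = 421.5 g × 0.896 = 377.66 g.
M(NaCl) = 22.99 + 35.45 = 58.44 g/mol.
M(AgNO3) = 107.87 + 14.01 + 3(16.00) = 169.88 g/mol.
n(NaCl) = 377.66 g / 58.44 g/mol = 6.4624 mol.
From the equation the NaCl:AgNO3 mole ratio is 1:1, so n(AgNO3) = 6.4624 × 1/1 = 6.4624 mol.
Mass of AgNO3 = 6.4624 mol × 169.88 g/mol = 1097.8 g.

1098 g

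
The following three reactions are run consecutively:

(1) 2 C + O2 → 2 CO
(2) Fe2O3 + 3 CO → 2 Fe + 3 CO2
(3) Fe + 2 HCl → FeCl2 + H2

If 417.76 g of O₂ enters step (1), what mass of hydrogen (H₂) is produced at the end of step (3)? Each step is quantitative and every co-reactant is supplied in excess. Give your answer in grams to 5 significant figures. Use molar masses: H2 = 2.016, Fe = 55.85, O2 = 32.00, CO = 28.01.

n(O2) = 417.76 / 32.00 = 13.0550 mol.
Reaction (1): O2→CO ratio 1:2 ⇒ n(CO) = 26.1100 mol.
Reaction (2): CO→Fe ratio 3:2 ⇒ n(Fe) = 17.4067 mol.
Reaction (3): Fe→H2 ratio 1:1 ⇒ n(H2) = 17.4067 mol.
Mass of H2 = 17.4067 × 2.016 = 35.0918 g.

35.092 g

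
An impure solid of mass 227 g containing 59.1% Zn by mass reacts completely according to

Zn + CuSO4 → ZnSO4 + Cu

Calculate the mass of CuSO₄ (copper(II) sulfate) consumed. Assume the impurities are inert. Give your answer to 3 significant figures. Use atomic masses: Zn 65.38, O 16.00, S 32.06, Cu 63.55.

328 g

Mass of pure Zn = 227 g × 0.591 = 134.2 g.
M(Zn) = 65.38 g/mol.
M(CuSO4) = 63.55 + 32.06 + 4(16.00) = 159.61 g/mol.
n(Zn) = 134.2 g / 65.38 g/mol = 2.052 mol.
From the equation the Zn:CuSO4 mole ratio is 1:1, so n(CuSO4) = 2.052 × 1/1 = 2.052 mol.
Mass of CuSO4 = 2.052 mol × 159.61 g/mol = 327.5 g.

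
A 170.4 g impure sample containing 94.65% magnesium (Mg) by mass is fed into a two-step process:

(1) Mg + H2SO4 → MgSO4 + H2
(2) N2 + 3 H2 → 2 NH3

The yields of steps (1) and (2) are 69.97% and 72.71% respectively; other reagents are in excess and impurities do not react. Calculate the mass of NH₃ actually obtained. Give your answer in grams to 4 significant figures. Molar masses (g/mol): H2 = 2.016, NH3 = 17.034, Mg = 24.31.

Pure Mg = 170.4 × 0.9465 = 161.28 g.
n(Mg) = 161.28 / 24.31 = 6.6345 mol.
Step 1 (Mg:H2 = 1:1): theoretical n(H2) = 6.6345 mol; at 69.97% yield, n(H2) = 4.6421 mol.
Step 2 (H2:NH3 = 3:2): theoretical n(NH3) = 3.0948 mol, so theoretical mass = 3.0948 × 17.034 = 52.716 g.
At 72.71% yield, actual mass of NH3 = 52.716 × 0.7271 = 38.330 g.

38.33 g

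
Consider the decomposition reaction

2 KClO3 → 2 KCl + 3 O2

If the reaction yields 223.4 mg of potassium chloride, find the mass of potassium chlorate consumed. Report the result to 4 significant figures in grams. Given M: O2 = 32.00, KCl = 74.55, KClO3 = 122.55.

0.3672 g

Convert: 223.4 mg = 0.22340 g.
n(KCl) = 0.22340 g / 74.55 g/mol = 0.0029966 mol.
From the equation the KCl:KClO3 mole ratio is 2:2, so n(KClO3) = 0.0029966 × 2/2 = 0.0029966 mol.
Mass of KClO3 = 0.0029966 mol × 122.55 g/mol = 0.36724 g.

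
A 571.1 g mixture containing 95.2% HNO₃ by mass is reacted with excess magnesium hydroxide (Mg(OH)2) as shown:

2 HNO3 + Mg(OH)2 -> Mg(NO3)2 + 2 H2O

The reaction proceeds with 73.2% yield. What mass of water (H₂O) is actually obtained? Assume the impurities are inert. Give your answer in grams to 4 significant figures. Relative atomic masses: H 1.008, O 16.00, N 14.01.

113.8 g

Pure HNO3 available = 571.1 g × 0.952 = 543.69 g.
M(HNO3) = 1.008 + 14.01 + 3(16.00) = 63.018 g/mol.
M(H2O) = 2(1.008) + 16.00 = 18.016 g/mol.
n(HNO3) = 543.69 g / 63.018 g/mol = 8.6275 mol.
From the equation the HNO3:H2O mole ratio is 2:2, so n(H2O) = 8.6275 × 2/2 = 8.6275 mol.
Mass of H2O = 8.6275 mol × 18.016 g/mol = 155.43 g.
Actual mass collected = 155.43 g × 0.732 = 113.78 g.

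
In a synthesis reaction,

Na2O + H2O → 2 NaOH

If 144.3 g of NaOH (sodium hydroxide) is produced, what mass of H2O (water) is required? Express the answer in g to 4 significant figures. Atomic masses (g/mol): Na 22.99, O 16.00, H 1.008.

32.50 g

M(NaOH) = 22.99 + 16.00 + 1.008 = 39.998 g/mol.
M(H2O) = 2(1.008) + 16.00 = 18.016 g/mol.
n(NaOH) = 144.30 g / 39.998 g/mol = 3.6077 mol.
From the equation the NaOH:H2O mole ratio is 2:1, so n(H2O) = 3.6077 × 1/2 = 1.8038 mol.
Mass of H2O = 1.8038 mol × 18.016 g/mol = 32.498 g.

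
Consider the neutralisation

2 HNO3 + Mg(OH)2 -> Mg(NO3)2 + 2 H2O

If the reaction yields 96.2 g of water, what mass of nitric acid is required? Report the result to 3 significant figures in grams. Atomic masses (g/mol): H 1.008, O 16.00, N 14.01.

336 g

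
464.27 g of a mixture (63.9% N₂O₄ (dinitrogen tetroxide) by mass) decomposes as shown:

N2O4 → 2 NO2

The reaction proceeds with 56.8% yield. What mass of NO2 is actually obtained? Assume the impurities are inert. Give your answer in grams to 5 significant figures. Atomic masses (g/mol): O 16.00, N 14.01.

Pure N2O4 available = 464.27 g × 0.639 = 296.669 g.
M(N2O4) = 2(14.01) + 4(16.00) = 92.02 g/mol.
M(NO2) = 14.01 + 2(16.00) = 46.01 g/mol.
n(N2O4) = 296.669 g / 92.02 g/mol = 3.22396 mol.
From the equation the N2O4:NO2 mole ratio is 1:2, so n(NO2) = 3.22396 × 2/1 = 6.44791 mol.
Mass of NO2 = 6.44791 mol × 46.01 g/mol = 296.669 g.
Actual mass collected = 296.669 g × 0.568 = 168.508 g.

168.51 g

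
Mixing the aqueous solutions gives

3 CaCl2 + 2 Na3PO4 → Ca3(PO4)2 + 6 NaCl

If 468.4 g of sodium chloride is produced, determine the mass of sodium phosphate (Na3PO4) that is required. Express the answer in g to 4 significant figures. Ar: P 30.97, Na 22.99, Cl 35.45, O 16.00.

438.0 g

M(NaCl) = 22.99 + 35.45 = 58.44 g/mol.
M(Na3PO4) = 3(22.99) + 30.97 + 4(16.00) = 163.94 g/mol.
n(NaCl) = 468.40 g / 58.44 g/mol = 8.0151 mol.
From the equation the NaCl:Na3PO4 mole ratio is 6:2, so n(Na3PO4) = 8.0151 × 2/6 = 2.6717 mol.
Mass of Na3PO4 = 2.6717 mol × 163.94 g/mol = 438.00 g.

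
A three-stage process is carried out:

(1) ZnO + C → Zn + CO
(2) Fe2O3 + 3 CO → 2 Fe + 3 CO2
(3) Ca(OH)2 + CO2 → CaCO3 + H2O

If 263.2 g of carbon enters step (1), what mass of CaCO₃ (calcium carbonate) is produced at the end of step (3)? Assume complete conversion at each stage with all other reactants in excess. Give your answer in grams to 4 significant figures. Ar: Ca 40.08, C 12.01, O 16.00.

M(C) = 12.01 g/mol.
M(CaCO3) = 40.08 + 12.01 + 3(16.00) = 100.09 g/mol.
n(C) = 263.2 / 12.01 = 21.915 mol.
Reaction (1): C→CO ratio 1:1 ⇒ n(CO) = 21.915 mol.
Reaction (2): CO→CO2 ratio 3:3 ⇒ n(CO2) = 21.915 mol.
Reaction (3): CO2→CaCO3 ratio 1:1 ⇒ n(CaCO3) = 21.915 mol.
Mass of CaCO3 = 21.915 × 100.09 = 2193.5 g.

2193 g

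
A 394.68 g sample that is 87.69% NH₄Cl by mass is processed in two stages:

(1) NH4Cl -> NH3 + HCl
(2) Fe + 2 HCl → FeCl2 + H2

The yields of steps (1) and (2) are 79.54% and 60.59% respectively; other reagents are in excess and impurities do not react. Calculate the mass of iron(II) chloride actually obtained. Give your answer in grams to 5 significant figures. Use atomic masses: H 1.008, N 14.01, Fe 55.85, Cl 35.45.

Pure NH4Cl = 394.68 × 0.8769 = 346.095 g.
M(NH4Cl) = 14.01 + 4(1.008) + 35.45 = 53.492 g/mol.
M(FeCl2) = 55.85 + 2(35.45) = 126.75 g/mol.
n(NH4Cl) = 346.095 / 53.492 = 6.47003 mol.
Step 1 (NH4Cl:HCl = 1:1): theoretical n(HCl) = 6.47003 mol; at 79.54% yield, n(HCl) = 5.14626 mol.
Step 2 (HCl:FeCl2 = 2:1): theoretical n(FeCl2) = 2.57313 mol, so theoretical mass = 2.57313 × 126.75 = 326.144 g.
At 60.59% yield, actual mass of FeCl2 = 326.144 × 0.6059 = 197.611 g.

197.61 g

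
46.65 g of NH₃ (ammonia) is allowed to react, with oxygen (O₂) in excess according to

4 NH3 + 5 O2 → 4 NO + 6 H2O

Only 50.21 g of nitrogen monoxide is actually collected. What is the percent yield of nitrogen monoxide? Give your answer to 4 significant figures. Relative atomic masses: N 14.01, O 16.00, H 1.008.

M(NH3) = 14.01 + 3(1.008) = 17.034 g/mol.
M(NO) = 14.01 + 16.00 = 30.01 g/mol.
n(NH3) = 46.650 g / 17.034 g/mol = 2.7386 mol.
From the equation the NH3:NO mole ratio is 4:4, so n(NO) = 2.7386 × 4/4 = 2.7386 mol.
Mass of NO = 2.7386 mol × 30.01 g/mol = 82.187 g.
This is the theoretical yield. Percent yield = 50.21 g / 82.187 g × 100% = 61.093%.

61.09 %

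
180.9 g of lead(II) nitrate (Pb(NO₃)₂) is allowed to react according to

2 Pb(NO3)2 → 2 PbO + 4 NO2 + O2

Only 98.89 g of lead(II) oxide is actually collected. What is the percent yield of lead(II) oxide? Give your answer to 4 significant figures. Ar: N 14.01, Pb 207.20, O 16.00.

81.12 %

M(Pb(NO3)2) = 207.20 + 2(14.01) + 6(16.00) = 331.22 g/mol.
M(PbO) = 207.20 + 16.00 = 223.20 g/mol.
n(Pb(NO3)2) = 180.90 g / 331.22 g/mol = 0.54616 mol.
From the equation the Pb(NO3)2:PbO mole ratio is 2:2, so n(PbO) = 0.54616 × 2/2 = 0.54616 mol.
Mass of PbO = 0.54616 mol × 223.20 g/mol = 121.90 g.
This is the theoretical yield. Percent yield = 98.89 g / 121.90 g × 100% = 81.122%.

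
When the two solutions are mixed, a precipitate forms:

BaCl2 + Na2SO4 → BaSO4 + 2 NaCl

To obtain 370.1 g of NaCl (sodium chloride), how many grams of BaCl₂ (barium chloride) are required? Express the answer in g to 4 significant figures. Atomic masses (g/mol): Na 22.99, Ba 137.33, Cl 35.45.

659.4 g

M(NaCl) = 22.99 + 35.45 = 58.44 g/mol.
M(BaCl2) = 137.33 + 2(35.45) = 208.23 g/mol.
n(NaCl) = 370.10 g / 58.44 g/mol = 6.3330 mol.
From the equation the NaCl:BaCl2 mole ratio is 2:1, so n(BaCl2) = 6.3330 × 1/2 = 3.1665 mol.
Mass of BaCl2 = 3.1665 mol × 208.23 g/mol = 659.36 g.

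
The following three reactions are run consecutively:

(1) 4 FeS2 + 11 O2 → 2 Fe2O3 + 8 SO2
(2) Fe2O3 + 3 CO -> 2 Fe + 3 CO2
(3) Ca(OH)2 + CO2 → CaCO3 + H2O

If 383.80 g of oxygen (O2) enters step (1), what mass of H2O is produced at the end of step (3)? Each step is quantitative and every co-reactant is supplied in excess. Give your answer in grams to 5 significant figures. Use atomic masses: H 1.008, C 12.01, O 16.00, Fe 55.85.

M(O2) = 2(16.00) = 32.00 g/mol.
M(H2O) = 2(1.008) + 16.00 = 18.016 g/mol.
n(O2) = 383.80 / 32.00 = 11.9938 mol.
Reaction (1): O2→Fe2O3 ratio 11:2 ⇒ n(Fe2O3) = 2.18068 mol.
Reaction (2): Fe2O3→CO2 ratio 1:3 ⇒ n(CO2) = 6.54205 mol.
Reaction (3): CO2→H2O ratio 1:1 ⇒ n(H2O) = 6.54205 mol.
Mass of H2O = 6.54205 × 18.016 = 117.861 g.

117.86 g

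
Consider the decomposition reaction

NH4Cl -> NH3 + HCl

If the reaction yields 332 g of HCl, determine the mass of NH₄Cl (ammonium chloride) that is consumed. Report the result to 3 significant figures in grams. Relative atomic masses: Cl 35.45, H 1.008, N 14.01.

487 g

M(HCl) = 1.008 + 35.45 = 36.458 g/mol.
M(NH4Cl) = 14.01 + 4(1.008) + 35.45 = 53.492 g/mol.
n(HCl) = 332.0 g / 36.458 g/mol = 9.106 mol.
From the equation the HCl:NH4Cl mole ratio is 1:1, so n(NH4Cl) = 9.106 × 1/1 = 9.106 mol.
Mass of NH4Cl = 9.106 mol × 53.492 g/mol = 487.1 g.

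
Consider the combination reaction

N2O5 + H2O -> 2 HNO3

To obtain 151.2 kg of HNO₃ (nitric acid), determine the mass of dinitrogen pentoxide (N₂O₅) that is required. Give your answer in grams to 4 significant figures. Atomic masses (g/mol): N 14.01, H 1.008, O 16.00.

M(HNO3) = 1.008 + 14.01 + 3(16.00) = 63.018 g/mol.
M(N2O5) = 2(14.01) + 5(16.00) = 108.02 g/mol.
Convert: 151.2 kg = 151200 g.
n(HNO3) = 151200 g / 63.018 g/mol = 2399.3 mol.
From the equation the HNO3:N2O5 mole ratio is 2:1, so n(N2O5) = 2399.3 × 1/2 = 1199.7 mol.
Mass of N2O5 = 1199.7 mol × 108.02 g/mol = 129590 g.

129600 g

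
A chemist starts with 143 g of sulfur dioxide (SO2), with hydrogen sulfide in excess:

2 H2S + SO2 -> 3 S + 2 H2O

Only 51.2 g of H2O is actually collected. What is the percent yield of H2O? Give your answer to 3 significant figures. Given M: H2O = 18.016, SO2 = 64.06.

63.7 %

n(SO2) = 143.0 g / 64.06 g/mol = 2.232 mol.
From the equation the SO2:H2O mole ratio is 1:2, so n(H2O) = 2.232 × 2/1 = 4.465 mol.
Mass of H2O = 4.465 mol × 18.016 g/mol = 80.43 g.
This is the theoretical yield. Percent yield = 51.2 g / 80.43 g × 100% = 63.65%.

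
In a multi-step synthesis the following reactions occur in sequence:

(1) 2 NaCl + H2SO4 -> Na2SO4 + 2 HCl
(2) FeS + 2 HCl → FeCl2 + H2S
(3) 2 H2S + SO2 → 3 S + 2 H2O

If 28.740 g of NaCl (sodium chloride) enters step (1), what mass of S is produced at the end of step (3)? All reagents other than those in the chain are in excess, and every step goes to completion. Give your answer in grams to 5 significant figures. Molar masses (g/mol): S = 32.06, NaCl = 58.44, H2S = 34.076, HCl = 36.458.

n(NaCl) = 28.740 / 58.44 = 0.491786 mol.
Reaction (1): NaCl→HCl ratio 2:2 ⇒ n(HCl) = 0.491786 mol.
Reaction (2): HCl→H2S ratio 2:1 ⇒ n(H2S) = 0.245893 mol.
Reaction (3): H2S→S ratio 2:3 ⇒ n(S) = 0.368840 mol.
Mass of S = 0.368840 × 32.06 = 11.8250 g.

11.825 g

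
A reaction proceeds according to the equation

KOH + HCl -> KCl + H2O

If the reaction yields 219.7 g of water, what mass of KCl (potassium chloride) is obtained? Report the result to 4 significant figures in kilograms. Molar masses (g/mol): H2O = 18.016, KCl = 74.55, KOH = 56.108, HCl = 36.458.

0.9091 kg

n(H2O) = 219.70 g / 18.016 g/mol = 12.195 mol.
From the equation the H2O:KCl mole ratio is 1:1, so n(KCl) = 12.195 × 1/1 = 12.195 mol.
Mass of KCl = 12.195 mol × 74.55 g/mol = 909.12 g.
Converting to kg: 909.12 g = 0.9091 kg.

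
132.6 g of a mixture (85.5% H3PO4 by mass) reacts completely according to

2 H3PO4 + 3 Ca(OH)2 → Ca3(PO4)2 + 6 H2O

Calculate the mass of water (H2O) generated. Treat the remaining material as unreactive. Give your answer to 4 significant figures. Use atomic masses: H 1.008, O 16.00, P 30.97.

62.53 g

Mass of pure H3PO4 = 132.6 g × 0.855 = 113.37 g.
M(H3PO4) = 3(1.008) + 30.97 + 4(16.00) = 97.994 g/mol.
M(H2O) = 2(1.008) + 16.00 = 18.016 g/mol.
n(H3PO4) = 113.37 g / 97.994 g/mol = 1.1569 mol.
From the equation the H3PO4:H2O mole ratio is 2:6, so n(H2O) = 1.1569 × 6/2 = 3.4708 mol.
Mass of H2O = 3.4708 mol × 18.016 g/mol = 62.530 g.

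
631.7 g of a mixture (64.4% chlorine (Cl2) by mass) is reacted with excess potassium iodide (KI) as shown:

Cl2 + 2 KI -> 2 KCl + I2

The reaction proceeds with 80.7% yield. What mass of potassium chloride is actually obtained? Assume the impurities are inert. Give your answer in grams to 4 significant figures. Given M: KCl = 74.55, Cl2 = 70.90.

690.4 g

Pure Cl2 available = 631.7 g × 0.644 = 406.81 g.
n(Cl2) = 406.81 g / 70.90 g/mol = 5.7379 mol.
From the equation the Cl2:KCl mole ratio is 1:2, so n(KCl) = 5.7379 × 2/1 = 11.476 mol.
Mass of KCl = 11.476 mol × 74.55 g/mol = 855.52 g.
Actual mass collected = 855.52 g × 0.807 = 690.40 g.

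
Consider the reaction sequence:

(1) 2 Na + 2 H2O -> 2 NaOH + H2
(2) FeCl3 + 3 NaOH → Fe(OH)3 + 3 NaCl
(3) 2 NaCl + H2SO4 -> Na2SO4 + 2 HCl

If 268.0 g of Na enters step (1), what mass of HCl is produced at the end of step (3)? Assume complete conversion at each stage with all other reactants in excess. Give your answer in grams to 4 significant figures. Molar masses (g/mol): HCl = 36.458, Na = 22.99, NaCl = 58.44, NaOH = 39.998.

n(Na) = 268.0 / 22.99 = 11.657 mol.
Reaction (1): Na→NaOH ratio 2:2 ⇒ n(NaOH) = 11.657 mol.
Reaction (2): NaOH→NaCl ratio 3:3 ⇒ n(NaCl) = 11.657 mol.
Reaction (3): NaCl→HCl ratio 2:2 ⇒ n(HCl) = 11.657 mol.
Mass of HCl = 11.657 × 36.458 = 425.00 g.

425.0 g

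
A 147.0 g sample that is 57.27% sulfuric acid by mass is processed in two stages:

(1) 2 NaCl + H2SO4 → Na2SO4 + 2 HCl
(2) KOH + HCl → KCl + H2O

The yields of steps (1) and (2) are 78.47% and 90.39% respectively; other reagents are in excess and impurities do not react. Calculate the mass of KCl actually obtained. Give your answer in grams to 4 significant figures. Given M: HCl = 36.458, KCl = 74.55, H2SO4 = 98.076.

Pure H2SO4 = 147.0 × 0.5727 = 84.187 g.
n(H2SO4) = 84.187 / 98.076 = 0.85838 mol.
Step 1 (H2SO4:HCl = 1:2): theoretical n(HCl) = 1.7168 mol; at 78.47% yield, n(HCl) = 1.3471 mol.
Step 2 (HCl:KCl = 1:1): theoretical n(KCl) = 1.3471 mol, so theoretical mass = 1.3471 × 74.55 = 100.43 g.
At 90.39% yield, actual mass of KCl = 100.43 × 0.9039 = 90.779 g.

90.78 g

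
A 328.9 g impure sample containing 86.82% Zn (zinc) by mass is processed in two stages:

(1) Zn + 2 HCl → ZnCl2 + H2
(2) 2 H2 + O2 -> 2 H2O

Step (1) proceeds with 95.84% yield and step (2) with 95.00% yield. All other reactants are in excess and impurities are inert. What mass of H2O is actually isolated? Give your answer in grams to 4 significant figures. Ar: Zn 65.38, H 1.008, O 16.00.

Pure Zn = 328.9 × 0.8682 = 285.55 g.
M(Zn) = 65.38 g/mol.
M(H2O) = 2(1.008) + 16.00 = 18.016 g/mol.
n(Zn) = 285.55 / 65.38 = 4.3676 mol.
Step 1 (Zn:H2 = 1:1): theoretical n(H2) = 4.3676 mol; at 95.84% yield, n(H2) = 4.1859 mol.
Step 2 (H2:H2O = 2:2): theoretical n(H2O) = 4.1859 mol, so theoretical mass = 4.1859 × 18.016 = 75.413 g.
At 95.00% yield, actual mass of H2O = 75.413 × 0.9500 = 71.642 g.

71.64 g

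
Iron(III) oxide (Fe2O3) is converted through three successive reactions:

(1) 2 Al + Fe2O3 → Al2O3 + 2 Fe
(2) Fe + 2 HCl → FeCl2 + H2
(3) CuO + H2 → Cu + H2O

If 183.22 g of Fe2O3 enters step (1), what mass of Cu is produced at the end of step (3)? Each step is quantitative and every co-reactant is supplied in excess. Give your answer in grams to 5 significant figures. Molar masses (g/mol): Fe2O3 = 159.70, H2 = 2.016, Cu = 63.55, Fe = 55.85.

n(Fe2O3) = 183.22 / 159.70 = 1.14728 mol.
Reaction (1): Fe2O3→Fe ratio 1:2 ⇒ n(Fe) = 2.29455 mol.
Reaction (2): Fe→H2 ratio 1:1 ⇒ n(H2) = 2.29455 mol.
Reaction (3): H2→Cu ratio 1:1 ⇒ n(Cu) = 2.29455 mol.
Mass of Cu = 2.29455 × 63.55 = 145.819 g.

145.82 g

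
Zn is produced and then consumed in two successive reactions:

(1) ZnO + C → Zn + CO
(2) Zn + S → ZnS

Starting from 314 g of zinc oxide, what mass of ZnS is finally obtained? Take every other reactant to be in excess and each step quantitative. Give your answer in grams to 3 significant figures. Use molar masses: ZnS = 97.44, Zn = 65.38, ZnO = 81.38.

n(ZnO) = 314.0 / 81.38 = 3.858 mol.
Step 1 gives a 1:1 ratio of ZnO to Zn, so n(Zn) = 3.858 mol.
In step 2 the Zn:ZnS ratio is 1:1, so n(ZnS) = 3.858 mol.
Mass of ZnS = 3.858 × 97.44 = 376.0 g.

376 g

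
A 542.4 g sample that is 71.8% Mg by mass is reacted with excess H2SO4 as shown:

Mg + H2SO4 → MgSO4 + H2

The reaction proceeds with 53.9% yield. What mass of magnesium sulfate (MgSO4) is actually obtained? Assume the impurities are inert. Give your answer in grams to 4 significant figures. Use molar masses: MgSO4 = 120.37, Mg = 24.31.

1039 g

Pure Mg available = 542.4 g × 0.718 = 389.44 g.
n(Mg) = 389.44 g / 24.31 g/mol = 16.020 mol.
From the equation the Mg:MgSO4 mole ratio is 1:1, so n(MgSO4) = 16.020 × 1/1 = 16.020 mol.
Mass of MgSO4 = 16.020 mol × 120.37 g/mol = 1928.3 g.
Actual mass collected = 1928.3 g × 0.539 = 1039.4 g.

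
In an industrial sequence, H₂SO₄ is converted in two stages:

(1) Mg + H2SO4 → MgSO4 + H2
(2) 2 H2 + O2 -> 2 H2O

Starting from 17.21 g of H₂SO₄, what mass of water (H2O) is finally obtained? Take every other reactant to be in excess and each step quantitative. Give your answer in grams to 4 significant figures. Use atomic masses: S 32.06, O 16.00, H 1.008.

M(H2SO4) = 2(1.008) + 32.06 + 4(16.00) = 98.076 g/mol.
M(H2O) = 2(1.008) + 16.00 = 18.016 g/mol.
n(H2SO4) = 17.210 / 98.076 = 0.17548 mol.
Step 1 gives a 1:1 ratio of H2SO4 to H2, so n(H2) = 0.17548 mol.
In step 2 the H2:H2O ratio is 2:2, so n(H2O) = 0.17548 mol.
Mass of H2O = 0.17548 × 18.016 = 3.1614 g.

3.161 g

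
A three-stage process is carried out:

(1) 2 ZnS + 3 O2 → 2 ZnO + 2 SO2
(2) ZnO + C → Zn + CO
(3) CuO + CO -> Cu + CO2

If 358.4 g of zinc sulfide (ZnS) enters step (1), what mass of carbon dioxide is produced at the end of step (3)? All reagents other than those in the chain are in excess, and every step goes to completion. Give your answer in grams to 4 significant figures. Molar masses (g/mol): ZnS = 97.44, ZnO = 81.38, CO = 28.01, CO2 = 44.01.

161.9 g

n(ZnS) = 358.4 / 97.44 = 3.6782 mol.
Reaction (1): ZnS→ZnO ratio 2:2 ⇒ n(ZnO) = 3.6782 mol.
Reaction (2): ZnO→CO ratio 1:1 ⇒ n(CO) = 3.6782 mol.
Reaction (3): CO→CO2 ratio 1:1 ⇒ n(CO2) = 3.6782 mol.
Mass of CO2 = 3.6782 × 44.01 = 161.88 g.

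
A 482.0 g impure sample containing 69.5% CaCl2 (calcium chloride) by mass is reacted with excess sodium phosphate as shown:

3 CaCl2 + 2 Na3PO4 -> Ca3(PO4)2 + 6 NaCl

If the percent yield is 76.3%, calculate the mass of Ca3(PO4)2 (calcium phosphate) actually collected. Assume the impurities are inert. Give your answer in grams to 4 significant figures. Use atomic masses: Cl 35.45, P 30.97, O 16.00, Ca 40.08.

Pure CaCl2 available = 482.0 g × 0.695 = 334.99 g.
M(CaCl2) = 40.08 + 2(35.45) = 110.98 g/mol.
M(Ca3(PO4)2) = 3(40.08) + 2(30.97) + 8(16.00) = 310.18 g/mol.
n(CaCl2) = 334.99 g / 110.98 g/mol = 3.0185 mol.
From the equation the CaCl2:Ca3(PO4)2 mole ratio is 3:1, so n(Ca3(PO4)2) = 3.0185 × 1/3 = 1.0062 mol.
Mass of Ca3(PO4)2 = 1.0062 mol × 310.18 g/mol = 312.09 g.
Actual mass collected = 312.09 g × 0.763 = 238.12 g.

238.1 g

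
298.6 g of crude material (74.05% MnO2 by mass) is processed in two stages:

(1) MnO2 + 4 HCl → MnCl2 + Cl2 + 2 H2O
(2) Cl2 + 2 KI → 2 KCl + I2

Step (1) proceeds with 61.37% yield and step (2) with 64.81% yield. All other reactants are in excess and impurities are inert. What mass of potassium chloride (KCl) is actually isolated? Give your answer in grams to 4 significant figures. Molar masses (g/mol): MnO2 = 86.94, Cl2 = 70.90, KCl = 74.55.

Pure MnO2 = 298.6 × 0.7405 = 221.11 g.
n(MnO2) = 221.11 / 86.94 = 2.5433 mol.
Step 1 (MnO2:Cl2 = 1:1): theoretical n(Cl2) = 2.5433 mol; at 61.37% yield, n(Cl2) = 1.5608 mol.
Step 2 (Cl2:KCl = 1:2): theoretical n(KCl) = 3.1216 mol, so theoretical mass = 3.1216 × 74.55 = 232.72 g.
At 64.81% yield, actual mass of KCl = 232.72 × 0.6481 = 150.82 g.

150.8 g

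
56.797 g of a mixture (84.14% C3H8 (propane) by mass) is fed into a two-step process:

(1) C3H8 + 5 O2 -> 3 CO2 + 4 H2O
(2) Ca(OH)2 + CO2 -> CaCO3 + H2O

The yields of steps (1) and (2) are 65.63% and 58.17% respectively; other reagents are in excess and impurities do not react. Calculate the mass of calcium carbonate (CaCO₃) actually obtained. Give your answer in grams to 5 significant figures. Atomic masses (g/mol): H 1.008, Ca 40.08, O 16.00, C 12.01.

124.24 g

Pure C3H8 = 56.797 × 0.8414 = 47.7890 g.
M(C3H8) = 3(12.01) + 8(1.008) = 44.094 g/mol.
M(CaCO3) = 40.08 + 12.01 + 3(16.00) = 100.09 g/mol.
n(C3H8) = 47.7890 / 44.094 = 1.08380 mol.
Step 1 (C3H8:CO2 = 1:3): theoretical n(CO2) = 3.25139 mol; at 65.63% yield, n(CO2) = 2.13389 mol.
Step 2 (CO2:CaCO3 = 1:1): theoretical n(CaCO3) = 2.13389 mol, so theoretical mass = 2.13389 × 100.09 = 213.581 g.
At 58.17% yield, actual mass of CaCO3 = 213.581 × 0.5817 = 124.240 g.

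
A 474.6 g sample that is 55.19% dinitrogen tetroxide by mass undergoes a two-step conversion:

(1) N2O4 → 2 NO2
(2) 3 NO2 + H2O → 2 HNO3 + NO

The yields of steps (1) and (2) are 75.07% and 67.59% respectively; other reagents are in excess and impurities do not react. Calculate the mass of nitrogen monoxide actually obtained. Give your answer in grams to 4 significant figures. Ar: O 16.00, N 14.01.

Pure N2O4 = 474.6 × 0.5519 = 261.93 g.
M(N2O4) = 2(14.01) + 4(16.00) = 92.02 g/mol.
M(NO) = 14.01 + 16.00 = 30.01 g/mol.
n(N2O4) = 261.93 / 92.02 = 2.8465 mol.
Step 1 (N2O4:NO2 = 1:2): theoretical n(NO2) = 5.6929 mol; at 75.07% yield, n(NO2) = 4.2737 mol.
Step 2 (NO2:NO = 3:1): theoretical n(NO) = 1.4246 mol, so theoretical mass = 1.4246 × 30.01 = 42.751 g.
At 67.59% yield, actual mass of NO = 42.751 × 0.6759 = 28.895 g.

28.90 g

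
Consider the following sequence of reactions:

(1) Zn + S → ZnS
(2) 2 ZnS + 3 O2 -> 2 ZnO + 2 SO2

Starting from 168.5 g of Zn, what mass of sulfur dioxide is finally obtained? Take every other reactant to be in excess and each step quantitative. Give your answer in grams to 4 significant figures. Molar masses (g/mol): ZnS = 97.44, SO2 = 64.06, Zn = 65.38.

165.1 g

n(Zn) = 168.50 / 65.38 = 2.5772 mol.
Step 1 gives a 1:1 ratio of Zn to ZnS, so n(ZnS) = 2.5772 mol.
In step 2 the ZnS:SO2 ratio is 2:2, so n(SO2) = 2.5772 mol.
Mass of SO2 = 2.5772 × 64.06 = 165.10 g.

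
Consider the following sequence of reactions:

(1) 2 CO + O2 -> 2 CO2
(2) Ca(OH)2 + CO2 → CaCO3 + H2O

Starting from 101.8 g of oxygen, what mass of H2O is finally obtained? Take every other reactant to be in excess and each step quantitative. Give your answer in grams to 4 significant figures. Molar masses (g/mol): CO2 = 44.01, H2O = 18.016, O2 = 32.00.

114.6 g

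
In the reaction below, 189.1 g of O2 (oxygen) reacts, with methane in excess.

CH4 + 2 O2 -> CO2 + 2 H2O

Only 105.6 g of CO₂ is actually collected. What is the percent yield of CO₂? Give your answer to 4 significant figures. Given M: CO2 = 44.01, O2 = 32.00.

81.21 %

n(O2) = 189.10 g / 32.00 g/mol = 5.9094 mol.
From the equation the O2:CO2 mole ratio is 2:1, so n(CO2) = 5.9094 × 1/2 = 2.9547 mol.
Mass of CO2 = 2.9547 mol × 44.01 g/mol = 130.04 g.
This is the theoretical yield. Percent yield = 105.6 g / 130.04 g × 100% = 81.208%.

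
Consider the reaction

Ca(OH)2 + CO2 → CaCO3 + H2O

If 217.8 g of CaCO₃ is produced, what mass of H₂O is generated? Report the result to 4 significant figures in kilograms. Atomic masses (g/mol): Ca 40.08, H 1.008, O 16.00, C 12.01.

M(CaCO3) = 40.08 + 12.01 + 3(16.00) = 100.09 g/mol.
M(H2O) = 2(1.008) + 16.00 = 18.016 g/mol.
n(CaCO3) = 217.80 g / 100.09 g/mol = 2.1760 mol.
From the equation the CaCO3:H2O mole ratio is 1:1, so n(H2O) = 2.1760 × 1/1 = 2.1760 mol.
Mass of H2O = 2.1760 mol × 18.016 g/mol = 39.204 g.
Converting to kg: 39.204 g = 0.03920 kg.

0.03920 kg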